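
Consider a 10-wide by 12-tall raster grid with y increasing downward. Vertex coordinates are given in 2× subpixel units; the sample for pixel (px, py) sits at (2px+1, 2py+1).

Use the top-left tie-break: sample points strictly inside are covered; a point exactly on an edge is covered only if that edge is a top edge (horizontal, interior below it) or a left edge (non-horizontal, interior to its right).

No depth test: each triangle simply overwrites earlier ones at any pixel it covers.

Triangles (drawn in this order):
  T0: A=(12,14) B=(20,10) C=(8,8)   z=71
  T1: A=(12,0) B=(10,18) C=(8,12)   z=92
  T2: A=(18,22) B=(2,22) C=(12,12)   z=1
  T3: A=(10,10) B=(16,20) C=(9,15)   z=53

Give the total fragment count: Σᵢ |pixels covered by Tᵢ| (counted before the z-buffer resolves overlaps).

T0:
  2·area = 64  (B↔C swapped to make it positive)
  edge (12, 14)→(8, 8): d=(-4,-6) top-left  bias=+0
  edge (8, 8)→(20, 10): d=(12,2) right/bottom  bias=-1
  edge (20, 10)→(12, 14): d=(-8,4) right/bottom  bias=-1
    (4,4)@(9, 9): e=[2,10,52] → #
    (5,4)@(11, 9): e=[14,6,44] → #
    (6,4)@(13, 9): e=[26,2,36] → #
    (7,4)@(15, 9): e=[38,-2,28] → ·
    (4,5)@(9, 11): e=[-6,34,36] → ·
    (5,5)@(11, 11): e=[6,30,28] → #
    (7,5)@(15, 11): e=[30,22,12] → #
    (8,5)@(17, 11): e=[42,18,4] → #
    (9,5)@(19, 11): e=[54,14,-4] → ·
    (5,6)@(11, 13): e=[-2,54,12] → ·
    (6,6)@(13, 13): e=[10,50,4] → #
    (7,6)@(15, 13): e=[22,46,-4] → ·
  covered (8 px):
    · · · · · · · · · ·
    · · · · · · · · · ·
    · · · · · · · · · ·
    · · · · · · · · · ·
    · · · · # # # · · ·
    · · · · · # # # # ·
    · · · · · · # · · ·
    · · · · · · · · · ·
    · · · · · · · · · ·
    · · · · · · · · · ·
    · · · · · · · · · ·
    · · · · · · · · · ·
T1:
  2·area = 48
  edge (12, 0)→(10, 18): d=(-2,18) right/bottom  bias=-1
  edge (10, 18)→(8, 12): d=(-2,-6) top-left  bias=+0
  edge (8, 12)→(12, 0): d=(4,-12) top-left  bias=+0
    (2,1)@(5, 3): e=[120,0,-72] → ·  [on edge]
    (5,1)@(11, 3): e=[12,36,0] → #  [on edge]
    (6,1)@(13, 3): e=[-24,48,24] → ·
    (5,2)@(11, 5): e=[8,32,8] → #
    (6,2)@(13, 5): e=[-28,44,32] → ·
    (5,3)@(11, 7): e=[4,28,16] → #
    (6,3)@(13, 7): e=[-32,40,40] → ·
    (3,4)@(7, 9): e=[72,0,-24] → ·  [on edge]
    (4,4)@(9, 9): e=[36,12,0] → #  [on edge]
    (5,4)@(11, 9): e=[0,24,24] → ·  [on edge]
    (4,5)@(9, 11): e=[32,8,8] → #
    (5,5)@(11, 11): e=[-4,20,32] → ·
    (3,7)@(7, 15): e=[60,-12,0] → ·  [on edge]
    (4,7)@(9, 15): e=[24,0,24] → #  [on edge]
    (2,10)@(5, 21): e=[84,-36,0] → ·  [on edge]
    (5,10)@(11, 21): e=[-24,0,72] → ·  [on edge]
  covered (7 px):
    · · · · · · · · · ·
    · · · · · # · · · ·
    · · · · · # · · · ·
    · · · · · # · · · ·
    · · · · # · · · · ·
    · · · · # · · · · ·
    · · · · # · · · · ·
    · · · · # · · · · ·
    · · · · · · · · · ·
    · · · · · · · · · ·
    · · · · · · · · · ·
    · · · · · · · · · ·
T2:
  2·area = 160
  edge (18, 22)→(2, 22): d=(-16,0) right/bottom  bias=-1
  edge (2, 22)→(12, 12): d=(10,-10) top-left  bias=+0
  edge (12, 12)→(18, 22): d=(6,10) right/bottom  bias=-1
    (9,2)@(19, 5): e=[272,0,-112] → ·  [on edge]
    (4,3)@(9, 7): e=[240,-80,0] → ·  [on edge]
    (8,3)@(17, 7): e=[240,0,-80] → ·  [on edge]
    (7,4)@(15, 9): e=[208,0,-48] → ·  [on edge]
    (6,5)@(13, 11): e=[176,0,-16] → ·  [on edge]
    (5,6)@(11, 13): e=[144,0,16] → #  [on edge]
    (6,6)@(13, 13): e=[144,20,-4] → ·
    (4,7)@(9, 15): e=[112,0,48] → #  [on edge]
    (6,7)@(13, 15): e=[112,40,8] → #
    (7,7)@(15, 15): e=[112,60,-12] → ·
    (3,8)@(7, 17): e=[80,0,80] → #  [on edge]
    (7,8)@(15, 17): e=[80,80,0] → ·  [on edge]
    (2,9)@(5, 19): e=[48,0,112] → #  [on edge]
    (1,10)@(3, 21): e=[16,0,144] → #  [on edge]
    (0,11)@(1, 23): e=[-16,0,176] → ·  [on edge]
  covered (22 px):
    · · · · · · · · · ·
    · · · · · · · · · ·
    · · · · · · · · · ·
    · · · · · · · · · ·
    · · · · · · · · · ·
    · · · · · · · · · ·
    · · · · · # · · · ·
    · · · · # # # · · ·
    · · · # # # # · · ·
    · · # # # # # # · ·
    · # # # # # # # # ·
    · · · · · · · · · ·
T3:
  2·area = 40
  edge (10, 10)→(16, 20): d=(6,10) right/bottom  bias=-1
  edge (16, 20)→(9, 15): d=(-7,-5) top-left  bias=+0
  edge (9, 15)→(10, 10): d=(1,-5) top-left  bias=+0
    (3,2)@(7, 5): e=[0,60,-20] → ·  [on edge]
    (5,2)@(11, 5): e=[-40,80,0] → ·  [on edge]
    (5,6)@(11, 13): e=[8,24,8] → #
    (6,6)@(13, 13): e=[-12,34,18] → ·
    (4,7)@(9, 15): e=[40,0,0] → #  [on edge]
    (6,7)@(13, 15): e=[0,20,20] → ·  [on edge]
    (4,8)@(9, 17): e=[52,-14,2] → ·
    (5,8)@(11, 17): e=[32,-4,12] → ·
    (6,8)@(13, 17): e=[12,6,22] → #
    (7,8)@(15, 17): e=[-8,16,32] → ·
    (6,9)@(13, 19): e=[24,-8,24] → ·
    (7,9)@(15, 19): e=[4,2,34] → #
  covered (5 px):
    · · · · · · · · · ·
    · · · · · · · · · ·
    · · · · · · · · · ·
    · · · · · · · · · ·
    · · · · · · · · · ·
    · · · · · · · · · ·
    · · · · · # · · · ·
    · · · · # # · · · ·
    · · · · · · # · · ·
    · · · · · · · # · ·
    · · · · · · · · · ·
    · · · · · · · · · ·

Answer: 42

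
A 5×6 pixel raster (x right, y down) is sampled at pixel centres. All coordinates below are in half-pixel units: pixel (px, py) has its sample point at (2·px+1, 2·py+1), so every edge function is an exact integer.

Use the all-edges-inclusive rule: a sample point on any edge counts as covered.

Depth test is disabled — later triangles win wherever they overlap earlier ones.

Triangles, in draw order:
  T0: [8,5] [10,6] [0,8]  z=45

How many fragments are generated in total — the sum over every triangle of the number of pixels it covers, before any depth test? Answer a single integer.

T0:
  2·area = 14
  edge (8, 5)→(10, 6): d=(2,1) inclusive
  edge (10, 6)→(0, 8): d=(-10,2) inclusive
  edge (0, 8)→(8, 5): d=(8,-3) inclusive
    (1,3)@(3, 7): e=[9,4,1] → █
    (2,3)@(5, 7): e=[7,0,7] → █  [on edge]
    (3,3)@(7, 7): e=[5,-4,13] → ·
    (1,4)@(3, 9): e=[13,-16,17] → ·
    (2,4)@(5, 9): e=[11,-20,23] → ·
  covered (2 px):
    · · · · ·
    · · · · ·
    · · · · ·
    · █ █ · ·
    · · · · ·
    · · · · ·

Final: 2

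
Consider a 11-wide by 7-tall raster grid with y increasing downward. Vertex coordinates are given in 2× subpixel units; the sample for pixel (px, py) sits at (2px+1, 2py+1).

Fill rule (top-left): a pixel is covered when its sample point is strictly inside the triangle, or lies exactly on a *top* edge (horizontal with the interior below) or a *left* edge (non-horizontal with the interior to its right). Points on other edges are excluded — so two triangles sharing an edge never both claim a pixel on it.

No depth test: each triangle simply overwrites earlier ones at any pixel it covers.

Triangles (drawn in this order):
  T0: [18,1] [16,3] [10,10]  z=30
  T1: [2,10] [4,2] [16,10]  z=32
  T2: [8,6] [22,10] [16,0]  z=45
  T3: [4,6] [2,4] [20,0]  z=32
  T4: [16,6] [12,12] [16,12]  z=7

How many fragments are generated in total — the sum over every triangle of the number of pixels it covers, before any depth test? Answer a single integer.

T0:
  2·area = 2  (B↔C swapped to make it positive)
  edge (18, 1)→(10, 10): d=(-8,9) right/bottom  bias=-1
  edge (10, 10)→(16, 3): d=(6,-7) top-left  bias=+0
  edge (16, 3)→(18, 1): d=(2,-2) top-left  bias=+0
  covered (0 px):
    · · · · · · · · · · ·
    · · · · · · · · · · ·
    · · · · · · · · · · ·
    · · · · · · · · · · ·
    · · · · · · · · · · ·
    · · · · · · · · · · ·
    · · · · · · · · · · ·
T1:
  2·area = 112
  edge (2, 10)→(4, 2): d=(2,-8) top-left  bias=+0
  edge (4, 2)→(16, 10): d=(12,8) right/bottom  bias=-1
  edge (16, 10)→(2, 10): d=(-14,0) right/bottom  bias=-1
    (2,1)@(5, 3): e=[10,4,98] → █
    (3,1)@(7, 3): e=[26,-12,98] → ·
    (2,2)@(5, 5): e=[14,28,70] → █
    (3,2)@(7, 5): e=[30,12,70] → █
    (4,2)@(9, 5): e=[46,-4,70] → ·
    (1,3)@(3, 7): e=[2,68,42] → █
    (4,3)@(9, 7): e=[50,20,42] → █
    (5,3)@(11, 7): e=[66,4,42] → █
    (6,3)@(13, 7): e=[82,-12,42] → ·
    (1,4)@(3, 9): e=[6,92,14] → █
    (6,4)@(13, 9): e=[86,12,14] → █
    (7,4)@(15, 9): e=[102,-4,14] → ·
  covered (14 px):
    · · · · · · · · · · ·
    · · █ · · · · · · · ·
    · · █ █ · · · · · · ·
    · █ █ █ █ █ · · · · ·
    · █ █ █ █ █ █ · · · ·
    · · · · · · · · · · ·
    · · · · · · · · · · ·
T2:
  2·area = 116  (B↔C swapped to make it positive)
  edge (8, 6)→(16, 0): d=(8,-6) top-left  bias=+0
  edge (16, 0)→(22, 10): d=(6,10) right/bottom  bias=-1
  edge (22, 10)→(8, 6): d=(-14,-4) top-left  bias=+0
    (7,0)@(15, 1): e=[2,16,98] → █
    (8,0)@(17, 1): e=[14,-4,106] → ·
    (6,1)@(13, 3): e=[6,48,62] → █
    (8,1)@(17, 3): e=[30,8,78] → █
    (9,1)@(19, 3): e=[42,-12,86] → ·
    (5,2)@(11, 5): e=[10,80,26] → █
    (9,2)@(19, 5): e=[58,0,58] → ·  [on edge]
    (5,3)@(11, 7): e=[26,92,-2] → ·
    (6,3)@(13, 7): e=[38,72,6] → █
    (9,3)@(19, 7): e=[74,12,30] → █
    (10,3)@(21, 7): e=[86,-8,38] → ·
    (6,4)@(13, 9): e=[54,84,-22] → ·
  covered (14 px):
    · · · · · · · █ · · ·
    · · · · · · █ █ █ · ·
    · · · · · █ █ █ █ · ·
    · · · · · · █ █ █ █ ·
    · · · · · · · · · █ █
    · · · · · · · · · · ·
    · · · · · · · · · · ·
T3:
  2·area = 44
  edge (4, 6)→(2, 4): d=(-2,-2) top-left  bias=+0
  edge (2, 4)→(20, 0): d=(18,-4) top-left  bias=+0
  edge (20, 0)→(4, 6): d=(-16,6) right/bottom  bias=-1
    (8,0)@(17, 1): e=[36,6,2] → █
    (9,0)@(19, 1): e=[40,14,-10] → ·
    (0,1)@(1, 3): e=[0,-22,66] → ·  [on edge]
    (3,1)@(7, 3): e=[12,2,30] → █
    (4,1)@(9, 3): e=[16,10,18] → █
    (5,1)@(11, 3): e=[20,18,6] → █
    (6,1)@(13, 3): e=[24,26,-6] → ·
    (8,1)@(17, 3): e=[32,42,-30] → ·
    (1,2)@(3, 5): e=[0,22,22] → █  [on edge]
    (2,2)@(5, 5): e=[4,30,10] → █
    (3,2)@(7, 5): e=[8,38,-2] → ·
    (4,2)@(9, 5): e=[12,46,-14] → ·
    (2,3)@(5, 7): e=[0,66,-22] → ·  [on edge]
    (3,4)@(7, 9): e=[0,110,-66] → ·  [on edge]
    (4,5)@(9, 11): e=[0,154,-110] → ·  [on edge]
    (5,6)@(11, 13): e=[0,198,-154] → ·  [on edge]
  covered (6 px):
    · · · · · · · · █ · ·
    · · · █ █ █ · · · · ·
    · █ █ · · · · · · · ·
    · · · · · · · · · · ·
    · · · · · · · · · · ·
    · · · · · · · · · · ·
    · · · · · · · · · · ·
T4:
  2·area = 24  (B↔C swapped to make it positive)
  edge (16, 6)→(16, 12): d=(0,6) right/bottom  bias=-1
  edge (16, 12)→(12, 12): d=(-4,0) right/bottom  bias=-1
  edge (12, 12)→(16, 6): d=(4,-6) top-left  bias=+0
    (7,4)@(15, 9): e=[6,12,6] → █
    (8,4)@(17, 9): e=[-6,12,18] → ·
    (6,5)@(13, 11): e=[18,4,2] → █
    (8,5)@(17, 11): e=[-6,4,26] → ·
    (6,6)@(13, 13): e=[18,-4,10] → ·
    (7,6)@(15, 13): e=[6,-4,22] → ·
  covered (3 px):
    · · · · · · · · · · ·
    · · · · · · · · · · ·
    · · · · · · · · · · ·
    · · · · · · · · · · ·
    · · · · · · · █ · · ·
    · · · · · · █ █ · · ·
    · · · · · · · · · · ·

Result: 37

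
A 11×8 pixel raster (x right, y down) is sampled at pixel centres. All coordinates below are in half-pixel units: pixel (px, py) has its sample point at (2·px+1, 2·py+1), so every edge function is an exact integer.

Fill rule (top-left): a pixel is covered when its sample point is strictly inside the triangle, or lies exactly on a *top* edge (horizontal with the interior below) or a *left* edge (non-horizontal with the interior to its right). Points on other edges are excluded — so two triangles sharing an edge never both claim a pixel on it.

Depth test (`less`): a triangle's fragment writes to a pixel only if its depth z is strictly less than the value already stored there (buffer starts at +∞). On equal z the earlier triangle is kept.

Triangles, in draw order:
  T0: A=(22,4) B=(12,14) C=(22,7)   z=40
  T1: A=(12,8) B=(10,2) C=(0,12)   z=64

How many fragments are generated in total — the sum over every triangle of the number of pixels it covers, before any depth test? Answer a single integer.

T0:
  2·area = 30  (B↔C swapped to make it positive)
  edge (22, 4)→(22, 7): d=(0,3) right/bottom  bias=-1
  edge (22, 7)→(12, 14): d=(-10,7) right/bottom  bias=-1
  edge (12, 14)→(22, 4): d=(10,-10) top-left  bias=+0
    (10,2)@(21, 5): e=[3,27,0] → █  [on edge]
    (9,3)@(19, 7): e=[9,21,0] → █  [on edge]
    (8,4)@(17, 9): e=[15,15,0] → █  [on edge]
    (10,4)@(21, 9): e=[3,-13,40] → ·
    (7,5)@(15, 11): e=[21,9,0] → █  [on edge]
    (8,5)@(17, 11): e=[15,-5,20] → ·
    (9,5)@(19, 11): e=[9,-19,40] → ·
    (6,6)@(13, 13): e=[27,3,0] → █  [on edge]
    (7,6)@(15, 13): e=[21,-11,20] → ·
    (5,7)@(11, 15): e=[33,-3,0] → ·  [on edge]
    (6,7)@(13, 15): e=[27,-17,20] → ·
  covered (7 px):
    · · · · · · · · · · ·
    · · · · · · · · · · ·
    · · · · · · · · · · █
    · · · · · · · · · █ █
    · · · · · · · · █ █ ·
    · · · · · · · █ · · ·
    · · · · · · █ · · · ·
    · · · · · · · · · · ·
T1:
  2·area = 80  (B↔C swapped to make it positive)
  edge (12, 8)→(0, 12): d=(-12,4) right/bottom  bias=-1
  edge (0, 12)→(10, 2): d=(10,-10) top-left  bias=+0
  edge (10, 2)→(12, 8): d=(2,6) right/bottom  bias=-1
    (5,0)@(11, 1): e=[88,0,-8] → ·  [on edge]
    (4,1)@(9, 3): e=[72,0,8] → █  [on edge]
    (5,1)@(11, 3): e=[64,20,-4] → ·
    (3,2)@(7, 5): e=[56,0,24] → █  [on edge]
    (5,2)@(11, 5): e=[40,40,0] → ·  [on edge]
    (10,2)@(21, 5): e=[0,140,-60] → ·  [on edge]
    (2,3)@(5, 7): e=[40,0,40] → █  [on edge]
    (5,3)@(11, 7): e=[16,60,4] → █
    (6,3)@(13, 7): e=[8,80,-8] → ·
    (7,3)@(15, 7): e=[0,100,-20] → ·  [on edge]
    (1,4)@(3, 9): e=[24,0,56] → █  [on edge]
    (4,4)@(9, 9): e=[0,60,20] → ·  [on edge]
    (0,5)@(1, 11): e=[8,0,72] → █  [on edge]
    (1,5)@(3, 11): e=[0,20,60] → ·  [on edge]
    (6,5)@(13, 11): e=[-40,120,0] → ·  [on edge]
  covered (11 px):
    · · · · · · · · · · ·
    · · · · █ · · · · · ·
    · · · █ █ · · · · · ·
    · · █ █ █ █ · · · · ·
    · █ █ █ · · · · · · ·
    █ · · · · · · · · · ·
    · · · · · · · · · · ·
    · · · · · · · · · · ·

Final: 18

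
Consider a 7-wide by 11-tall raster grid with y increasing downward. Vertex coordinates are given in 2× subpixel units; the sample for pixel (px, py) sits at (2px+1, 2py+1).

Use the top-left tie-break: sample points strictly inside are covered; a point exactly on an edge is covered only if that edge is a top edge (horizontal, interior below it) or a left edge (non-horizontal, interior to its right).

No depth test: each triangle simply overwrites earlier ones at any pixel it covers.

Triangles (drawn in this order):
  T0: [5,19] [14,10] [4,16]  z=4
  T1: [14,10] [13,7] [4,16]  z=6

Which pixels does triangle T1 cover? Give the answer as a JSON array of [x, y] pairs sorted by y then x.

T0:
  2·area = 36  (B↔C swapped to make it positive)
  edge (5, 19)→(4, 16): d=(-1,-3) top-left  bias=+0
  edge (4, 16)→(14, 10): d=(10,-6) top-left  bias=+0
  edge (14, 10)→(5, 19): d=(-9,9) right/bottom  bias=-1
    (0,3)@(1, 7): e=[0,-108,144] → ·  [on edge]
    (6,5)@(13, 11): e=[32,4,0] → ·  [on edge]
    (1,6)@(3, 13): e=[0,-36,72] → ·  [on edge]
    (4,6)@(9, 13): e=[18,0,18] → █  [on edge]
    (5,6)@(11, 13): e=[24,12,0] → ·  [on edge]
    (3,7)@(7, 15): e=[10,8,18] → █
    (4,7)@(9, 15): e=[16,20,0] → ·  [on edge]
    (2,8)@(5, 17): e=[2,16,18] → █
    (3,8)@(7, 17): e=[8,28,0] → ·  [on edge]
    (2,9)@(5, 19): e=[0,36,0] → ·  [on edge]
    (1,10)@(3, 21): e=[-8,44,0] → ·  [on edge]
  covered (3 px):
    · · · · · · ·
    · · · · · · ·
    · · · · · · ·
    · · · · · · ·
    · · · · · · ·
    · · · · · · ·
    · · · · █ · ·
    · · · █ · · ·
    · · █ · · · ·
    · · · · · · ·
    · · · · · · ·
T1:
  2·area = 36  (B↔C swapped to make it positive)
  edge (14, 10)→(4, 16): d=(-10,6) right/bottom  bias=-1
  edge (4, 16)→(13, 7): d=(9,-9) top-left  bias=+0
  edge (13, 7)→(14, 10): d=(1,3) right/bottom  bias=-1
    (5,0)@(11, 1): e=[108,-72,0] → ·  [on edge]
    (6,3)@(13, 7): e=[36,0,0] → ·  [on edge]
    (5,4)@(11, 9): e=[28,0,8] → █  [on edge]
    (6,4)@(13, 9): e=[16,18,2] → █
    (4,5)@(9, 11): e=[20,0,16] → █  [on edge]
    (6,5)@(13, 11): e=[-4,36,4] → ·
    (3,6)@(7, 13): e=[12,0,24] → █  [on edge]
    (4,6)@(9, 13): e=[0,18,18] → ·  [on edge]
    (5,6)@(11, 13): e=[-12,36,12] → ·
    (2,7)@(5, 15): e=[4,0,32] → █  [on edge]
    (3,7)@(7, 15): e=[-8,18,26] → ·
    (1,8)@(3, 17): e=[-4,0,40] → ·  [on edge]
    (0,9)@(1, 19): e=[-12,0,48] → ·  [on edge]
  covered (6 px):
    · · · · · · ·
    · · · · · · ·
    · · · · · · ·
    · · · · · · ·
    · · · · · █ █
    · · · · █ █ ·
    · · · █ · · ·
    · · █ · · · ·
    · · · · · · ·
    · · · · · · ·
    · · · · · · ·

Result: [[5,4],[6,4],[4,5],[5,5],[3,6],[2,7]]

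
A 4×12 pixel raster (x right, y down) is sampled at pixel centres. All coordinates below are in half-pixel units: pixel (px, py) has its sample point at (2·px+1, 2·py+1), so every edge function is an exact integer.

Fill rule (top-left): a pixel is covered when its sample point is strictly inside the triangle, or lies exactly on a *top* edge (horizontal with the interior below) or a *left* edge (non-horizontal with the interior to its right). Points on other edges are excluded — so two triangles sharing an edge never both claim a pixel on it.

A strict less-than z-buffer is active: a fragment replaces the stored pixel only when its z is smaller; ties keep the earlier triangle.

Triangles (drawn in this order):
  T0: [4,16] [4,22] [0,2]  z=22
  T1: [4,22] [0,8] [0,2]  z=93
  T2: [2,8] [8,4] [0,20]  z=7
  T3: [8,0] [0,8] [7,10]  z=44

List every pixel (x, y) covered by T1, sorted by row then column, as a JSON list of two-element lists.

T0:
  2·area = 24
  edge (4, 16)→(4, 22): d=(0,6) right/bottom  bias=-1
  edge (4, 22)→(0, 2): d=(-4,-20) top-left  bias=+0
  edge (0, 2)→(4, 16): d=(4,14) right/bottom  bias=-1
    (0,3)@(1, 7): e=[18,0,6] → #  [on edge]
    (1,3)@(3, 7): e=[6,40,-22] → ·
    (0,4)@(1, 9): e=[18,-8,14] → ·
    (1,6)@(3, 13): e=[6,16,2] → #
    (2,6)@(5, 13): e=[-6,56,-26] → ·
    (1,7)@(3, 15): e=[6,8,10] → #
    (2,7)@(5, 15): e=[-6,48,-18] → ·
    (1,8)@(3, 17): e=[6,0,18] → #  [on edge]
    (2,8)@(5, 17): e=[-6,40,-10] → ·
    (1,9)@(3, 19): e=[6,-8,26] → ·
  covered (4 px):
    · · · ·
    · · · ·
    · · · ·
    # · · ·
    · · · ·
    · · · ·
    · # · ·
    · # · ·
    · # · ·
    · · · ·
    · · · ·
    · · · ·
T1:
  2·area = 24
  edge (4, 22)→(0, 8): d=(-4,-14) top-left  bias=+0
  edge (0, 8)→(0, 2): d=(0,-6) top-left  bias=+0
  edge (0, 2)→(4, 22): d=(4,20) right/bottom  bias=-1
    (0,3)@(1, 7): e=[18,6,0] → ·  [on edge]
    (0,4)@(1, 9): e=[10,6,8] → #
    (1,4)@(3, 9): e=[38,18,-32] → ·
    (0,5)@(1, 11): e=[2,6,16] → #
    (1,5)@(3, 11): e=[30,18,-24] → ·
    (0,6)@(1, 13): e=[-6,6,24] → ·
    (1,8)@(3, 17): e=[6,18,0] → ·  [on edge]
  covered (2 px):
    · · · ·
    · · · ·
    · · · ·
    · · · ·
    # · · ·
    # · · ·
    · · · ·
    · · · ·
    · · · ·
    · · · ·
    · · · ·
    · · · ·
T2:
  2·area = 64
  edge (2, 8)→(8, 4): d=(6,-4) top-left  bias=+0
  edge (8, 4)→(0, 20): d=(-8,16) right/bottom  bias=-1
  edge (0, 20)→(2, 8): d=(2,-12) top-left  bias=+0
    (3,2)@(7, 5): e=[2,8,54] → #
    (2,3)@(5, 7): e=[6,24,34] → #
    (3,3)@(7, 7): e=[14,-8,58] → ·
    (1,4)@(3, 9): e=[10,40,14] → #
    (3,4)@(7, 9): e=[26,-24,62] → ·
    (1,5)@(3, 11): e=[22,24,18] → #
    (2,5)@(5, 11): e=[30,-8,42] → ·
    (1,6)@(3, 13): e=[34,8,22] → #
    (2,6)@(5, 13): e=[42,-24,46] → ·
    (0,7)@(1, 15): e=[38,24,2] → #
    (1,7)@(3, 15): e=[46,-8,26] → ·
    (0,8)@(1, 17): e=[50,8,6] → #
  covered (8 px):
    · · · ·
    · · · ·
    · · · #
    · · # ·
    · # # ·
    · # · ·
    · # · ·
    # · · ·
    # · · ·
    · · · ·
    · · · ·
    · · · ·
T3:
  2·area = 72  (B↔C swapped to make it positive)
  edge (8, 0)→(7, 10): d=(-1,10) right/bottom  bias=-1
  edge (7, 10)→(0, 8): d=(-7,-2) top-left  bias=+0
  edge (0, 8)→(8, 0): d=(8,-8) top-left  bias=+0
    (3,0)@(7, 1): e=[9,63,0] → #  [on edge]
    (2,1)@(5, 3): e=[27,45,0] → #  [on edge]
    (1,2)@(3, 5): e=[45,27,0] → #  [on edge]
    (0,3)@(1, 7): e=[63,9,0] → #  [on edge]
    (0,4)@(1, 9): e=[61,-5,16] → ·
    (1,4)@(3, 9): e=[41,-1,32] → ·
    (2,4)@(5, 9): e=[21,3,48] → #
    (2,5)@(5, 11): e=[19,-11,64] → ·
    (3,5)@(7, 11): e=[-1,-7,80] → ·
  covered (12 px):
    · · · #
    · · # #
    · # # #
    # # # #
    · · # #
    · · · ·
    · · · ·
    · · · ·
    · · · ·
    · · · ·
    · · · ·
    · · · ·

Final: [[0,4],[0,5]]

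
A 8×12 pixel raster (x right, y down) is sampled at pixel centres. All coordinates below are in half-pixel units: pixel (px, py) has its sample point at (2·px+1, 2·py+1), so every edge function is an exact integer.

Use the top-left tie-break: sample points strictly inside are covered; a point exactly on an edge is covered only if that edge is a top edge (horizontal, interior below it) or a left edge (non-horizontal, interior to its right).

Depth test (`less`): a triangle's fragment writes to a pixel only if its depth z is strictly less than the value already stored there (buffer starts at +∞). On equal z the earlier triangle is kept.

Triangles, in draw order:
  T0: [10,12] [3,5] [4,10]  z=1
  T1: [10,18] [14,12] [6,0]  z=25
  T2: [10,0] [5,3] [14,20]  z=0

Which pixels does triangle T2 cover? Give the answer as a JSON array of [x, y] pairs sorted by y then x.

T0:
  2·area = 28  (B↔C swapped to make it positive)
  edge (10, 12)→(4, 10): d=(-6,-2) top-left  bias=+0
  edge (4, 10)→(3, 5): d=(-1,-5) top-left  bias=+0
  edge (3, 5)→(10, 12): d=(7,7) right/bottom  bias=-1
    (0,1)@(1, 3): e=[36,-8,0] → ·  [on edge]
    (1,2)@(3, 5): e=[28,0,0] → ·  [on edge]
    (2,3)@(5, 7): e=[20,8,0] → ·  [on edge]
    (0,4)@(1, 9): e=[0,-14,42] → ·  [on edge]
    (2,4)@(5, 9): e=[8,6,14] → #
    (3,4)@(7, 9): e=[12,16,0] → ·  [on edge]
    (2,5)@(5, 11): e=[-4,4,28] → ·
    (3,5)@(7, 11): e=[0,14,14] → #  [on edge]
    (4,5)@(9, 11): e=[4,24,0] → ·  [on edge]
    (3,6)@(7, 13): e=[-12,12,28] → ·
    (5,6)@(11, 13): e=[-4,32,0] → ·  [on edge]
    (6,6)@(13, 13): e=[0,42,-14] → ·  [on edge]
    (2,7)@(5, 15): e=[-28,0,56] → ·  [on edge]
    (6,7)@(13, 15): e=[-12,40,0] → ·  [on edge]
    (7,8)@(15, 17): e=[-20,48,0] → ·  [on edge]
  covered (2 px):
    · · · · · · · ·
    · · · · · · · ·
    · · · · · · · ·
    · · · · · · · ·
    · · # · · · · ·
    · · · # · · · ·
    · · · · · · · ·
    · · · · · · · ·
    · · · · · · · ·
    · · · · · · · ·
    · · · · · · · ·
    · · · · · · · ·
T1:
  2·area = 96  (B↔C swapped to make it positive)
  edge (10, 18)→(6, 0): d=(-4,-18) top-left  bias=+0
  edge (6, 0)→(14, 12): d=(8,12) right/bottom  bias=-1
  edge (14, 12)→(10, 18): d=(-4,6) right/bottom  bias=-1
    (3,1)@(7, 3): e=[6,12,78] → #
    (4,1)@(9, 3): e=[42,-12,66] → ·
    (3,2)@(7, 5): e=[-2,28,70] → ·
    (4,2)@(9, 5): e=[34,4,58] → #
    (5,2)@(11, 5): e=[70,-20,46] → ·
    (4,3)@(9, 7): e=[26,20,50] → #
    (5,3)@(11, 7): e=[62,-4,38] → ·
    (4,4)@(9, 9): e=[18,36,42] → #
    (5,4)@(11, 9): e=[54,12,30] → #
    (6,4)@(13, 9): e=[90,-12,18] → ·
    (4,5)@(9, 11): e=[10,52,34] → #
    (6,5)@(13, 11): e=[82,4,10] → #
  covered (12 px):
    · · · · · · · ·
    · · · # · · · ·
    · · · · # · · ·
    · · · · # · · ·
    · · · · # # · ·
    · · · · # # # ·
    · · · · # # # ·
    · · · · · # · ·
    · · · · · · · ·
    · · · · · · · ·
    · · · · · · · ·
    · · · · · · · ·
T2:
  2·area = 112  (B↔C swapped to make it positive)
  edge (10, 0)→(14, 20): d=(4,20) right/bottom  bias=-1
  edge (14, 20)→(5, 3): d=(-9,-17) top-left  bias=+0
  edge (5, 3)→(10, 0): d=(5,-3) top-left  bias=+0
    (4,0)@(9, 1): e=[24,86,2] → #
    (5,0)@(11, 1): e=[-16,120,8] → ·
    (2,1)@(5, 3): e=[112,0,0] → #  [on edge]
    (3,1)@(7, 3): e=[72,34,6] → #
    (5,1)@(11, 3): e=[-8,102,18] → ·
    (2,2)@(5, 5): e=[120,-18,10] → ·
    (3,2)@(7, 5): e=[80,16,16] → #
    (5,2)@(11, 5): e=[0,84,28] → ·  [on edge]
    (3,3)@(7, 7): e=[88,-2,26] → ·
    (4,3)@(9, 7): e=[48,32,32] → #
    (5,3)@(11, 7): e=[8,66,38] → #
    (6,3)@(13, 7): e=[-32,100,44] → ·
    (6,7)@(13, 15): e=[0,28,84] → ·  [on edge]
  covered (13 px):
    · · · · # · · ·
    · · # # # · · ·
    · · · # # · · ·
    · · · · # # · ·
    · · · · # # · ·
    · · · · · # · ·
    · · · · · # · ·
    · · · · · · · ·
    · · · · · · # ·
    · · · · · · · ·
    · · · · · · · ·
    · · · · · · · ·

Answer: [[4,0],[2,1],[3,1],[4,1],[3,2],[4,2],[4,3],[5,3],[4,4],[5,4],[5,5],[5,6],[6,8]]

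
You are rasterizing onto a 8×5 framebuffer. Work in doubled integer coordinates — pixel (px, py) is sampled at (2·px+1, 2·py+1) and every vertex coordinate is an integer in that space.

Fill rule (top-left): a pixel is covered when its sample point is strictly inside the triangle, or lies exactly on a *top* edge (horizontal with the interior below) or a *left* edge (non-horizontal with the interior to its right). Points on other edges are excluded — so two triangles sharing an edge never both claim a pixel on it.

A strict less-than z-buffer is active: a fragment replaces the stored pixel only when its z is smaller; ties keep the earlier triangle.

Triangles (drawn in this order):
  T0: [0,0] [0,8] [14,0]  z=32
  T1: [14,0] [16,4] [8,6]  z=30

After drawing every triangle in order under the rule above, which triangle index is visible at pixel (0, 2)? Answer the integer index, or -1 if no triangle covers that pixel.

T0:
  2·area = 112  (B↔C swapped to make it positive)
  edge (0, 0)→(14, 0): d=(14,0) top-left  bias=+0
  edge (14, 0)→(0, 8): d=(-14,8) right/bottom  bias=-1
  edge (0, 8)→(0, 0): d=(0,-8) top-left  bias=+0
    (0,0)@(1, 1): e=[14,90,8] → #
    (1,0)@(3, 1): e=[14,74,24] → #
    (2,0)@(5, 1): e=[14,58,40] → #
    (3,0)@(7, 1): e=[14,42,56] → #
    (4,0)@(9, 1): e=[14,26,72] → #
    (5,0)@(11, 1): e=[14,10,88] → #
    (6,0)@(13, 1): e=[14,-6,104] → ·
    (0,1)@(1, 3): e=[42,62,8] → #
    (4,1)@(9, 3): e=[42,-2,72] → ·
    (5,1)@(11, 3): e=[42,-18,88] → ·
    (0,2)@(1, 5): e=[70,34,8] → #
    (3,2)@(7, 5): e=[70,-14,56] → ·
  covered (14 px):
    # # # # # # · ·
    # # # # · · · ·
    # # # · · · · ·
    # · · · · · · ·
    · · · · · · · ·
T1:
  2·area = 36
  edge (14, 0)→(16, 4): d=(2,4) right/bottom  bias=-1
  edge (16, 4)→(8, 6): d=(-8,2) right/bottom  bias=-1
  edge (8, 6)→(14, 0): d=(6,-6) top-left  bias=+0
    (6,0)@(13, 1): e=[6,30,0] → #  [on edge]
    (7,0)@(15, 1): e=[-2,26,12] → ·
    (5,1)@(11, 3): e=[18,18,0] → #  [on edge]
    (7,1)@(15, 3): e=[2,10,24] → #
    (4,2)@(9, 5): e=[30,6,0] → #  [on edge]
    (6,2)@(13, 5): e=[14,-2,24] → ·
    (7,2)@(15, 5): e=[6,-6,36] → ·
    (3,3)@(7, 7): e=[42,-6,0] → ·  [on edge]
    (4,3)@(9, 7): e=[34,-10,12] → ·
    (5,3)@(11, 7): e=[26,-14,24] → ·
    (2,4)@(5, 9): e=[54,-18,0] → ·  [on edge]
  covered (6 px):
    · · · · · · # ·
    · · · · · # # #
    · · · · # # · ·
    · · · · · · · ·
    · · · · · · · ·

Z-buffer (winner per pixel, '.' = empty):
  0 0 0 0 0 0 1 .
  0 0 0 0 . 1 1 1
  0 0 0 . 1 1 . .
  0 . . . . . . .
  . . . . . . . .

Final: 0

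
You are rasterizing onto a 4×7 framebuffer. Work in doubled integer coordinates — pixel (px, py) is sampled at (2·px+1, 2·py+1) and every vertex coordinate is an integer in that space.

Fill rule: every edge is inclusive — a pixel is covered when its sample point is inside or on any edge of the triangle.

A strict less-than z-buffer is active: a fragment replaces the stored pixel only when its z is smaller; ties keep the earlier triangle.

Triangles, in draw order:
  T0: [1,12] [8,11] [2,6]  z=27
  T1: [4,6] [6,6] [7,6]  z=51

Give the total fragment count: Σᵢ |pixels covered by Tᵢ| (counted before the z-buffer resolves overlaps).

T0:
  2·area = 41  (B↔C swapped to make it positive)
  edge (1, 12)→(2, 6): d=(1,-6) inclusive
  edge (2, 6)→(8, 11): d=(6,5) inclusive
  edge (8, 11)→(1, 12): d=(-7,1) inclusive
    (1,3)@(3, 7): e=[7,1,33] → █
    (2,3)@(5, 7): e=[19,-9,31] → ·
    (1,4)@(3, 9): e=[9,13,19] → █
    (2,4)@(5, 9): e=[21,3,17] → █
    (3,4)@(7, 9): e=[33,-7,15] → ·
    (1,5)@(3, 11): e=[11,25,5] → █
    (3,5)@(7, 11): e=[35,5,1] → █
    (1,6)@(3, 13): e=[13,37,-9] → ·
    (2,6)@(5, 13): e=[25,27,-11] → ·
    (3,6)@(7, 13): e=[37,17,-13] → ·
  covered (6 px):
    · · · ·
    · · · ·
    · · · ·
    · █ · ·
    · █ █ ·
    · █ █ █
    · · · ·
T1:
  degenerate (2·area = 0) — covers nothing

Answer: 6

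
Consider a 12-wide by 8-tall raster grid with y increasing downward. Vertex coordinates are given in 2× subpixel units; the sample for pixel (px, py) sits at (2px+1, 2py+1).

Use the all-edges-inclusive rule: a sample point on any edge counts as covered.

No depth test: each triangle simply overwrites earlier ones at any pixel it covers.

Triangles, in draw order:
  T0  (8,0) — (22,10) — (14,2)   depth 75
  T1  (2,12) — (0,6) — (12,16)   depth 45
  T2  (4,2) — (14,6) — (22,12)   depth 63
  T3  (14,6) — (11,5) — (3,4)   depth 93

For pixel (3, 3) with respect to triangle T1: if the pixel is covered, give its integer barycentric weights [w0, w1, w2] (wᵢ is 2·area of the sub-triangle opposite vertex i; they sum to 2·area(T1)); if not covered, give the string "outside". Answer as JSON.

T0:
  2·area = 32  (B↔C swapped to make it positive)
  edge (8, 0)→(14, 2): d=(6,2) inclusive
  edge (14, 2)→(22, 10): d=(8,8) inclusive
  edge (22, 10)→(8, 0): d=(-14,-10) inclusive
    (5,0)@(11, 1): e=[0,16,16] → █  [on edge]
    (6,0)@(13, 1): e=[-4,0,36] → ·  [on edge]
    (5,1)@(11, 3): e=[12,32,-12] → ·
    (6,1)@(13, 3): e=[8,16,8] → █
    (7,1)@(15, 3): e=[4,0,28] → █  [on edge]
    (8,1)@(17, 3): e=[0,-16,48] → ·  [on edge]
    (6,2)@(13, 5): e=[20,32,-20] → ·
    (7,2)@(15, 5): e=[16,16,0] → █  [on edge]
    (8,2)@(17, 5): e=[12,0,20] → █  [on edge]
    (9,2)@(19, 5): e=[8,-16,40] → ·
    (11,2)@(23, 5): e=[0,-48,80] → ·  [on edge]
    (7,3)@(15, 7): e=[28,32,-28] → ·
    (9,3)@(19, 7): e=[20,0,12] → █  [on edge]
    (10,4)@(21, 9): e=[28,0,4] → █  [on edge]
    (11,5)@(23, 11): e=[36,0,-4] → ·  [on edge]
  covered (7 px):
    · · · · · █ · · · · · ·
    · · · · · · █ █ · · · ·
    · · · · · · · █ █ · · ·
    · · · · · · · · · █ · ·
    · · · · · · · · · · █ ·
    · · · · · · · · · · · ·
    · · · · · · · · · · · ·
    · · · · · · · · · · · ·
T1:
  2·area = 52
  edge (2, 12)→(0, 6): d=(-2,-6) inclusive
  edge (0, 6)→(12, 16): d=(12,10) inclusive
  edge (12, 16)→(2, 12): d=(-10,-4) inclusive
    (0,3)@(1, 7): e=[4,2,46] → █
    (1,3)@(3, 7): e=[16,-18,54] → ·
    (0,4)@(1, 9): e=[0,26,26] → █  [on edge]
    (1,4)@(3, 9): e=[12,6,34] → █
    (2,4)@(5, 9): e=[24,-14,42] → ·
    (0,5)@(1, 11): e=[-4,50,6] → ·
    (1,5)@(3, 11): e=[8,30,14] → █
    (2,5)@(5, 11): e=[20,10,22] → █
    (3,5)@(7, 11): e=[32,-10,30] → ·
    (1,6)@(3, 13): e=[4,54,-6] → ·
    (2,6)@(5, 13): e=[16,34,2] → █
    (3,6)@(7, 13): e=[28,14,10] → █
    (1,7)@(3, 15): e=[0,78,-26] → ·  [on edge]
  covered (7 px):
    · · · · · · · · · · · ·
    · · · · · · · · · · · ·
    · · · · · · · · · · · ·
    █ · · · · · · · · · · ·
    █ █ · · · · · · · · · ·
    · █ █ · · · · · · · · ·
    · · █ █ · · · · · · · ·
    · · · · · · · · · · · ·
T2:
  2·area = 28
  edge (4, 2)→(14, 6): d=(10,4) inclusive
  edge (14, 6)→(22, 12): d=(8,6) inclusive
  edge (22, 12)→(4, 2): d=(-18,-10) inclusive
    (5,2)@(11, 5): e=[2,10,16] → █
    (6,2)@(13, 5): e=[-6,-2,36] → ·
    (5,3)@(11, 7): e=[22,26,-20] → ·
    (6,3)@(13, 7): e=[14,14,0] → █  [on edge]
    (7,3)@(15, 7): e=[6,2,20] → █
    (8,3)@(17, 7): e=[-2,-10,40] → ·
    (6,4)@(13, 9): e=[34,30,-36] → ·
    (7,4)@(15, 9): e=[26,18,-16] → ·
    (8,4)@(17, 9): e=[18,6,4] → █
    (9,4)@(19, 9): e=[10,-6,24] → ·
    (8,5)@(17, 11): e=[38,22,-32] → ·
  covered (4 px):
    · · · · · · · · · · · ·
    · · · · · · · · · · · ·
    · · · · · █ · · · · · ·
    · · · · · · █ █ · · · ·
    · · · · · · · · █ · · ·
    · · · · · · · · · · · ·
    · · · · · · · · · · · ·
    · · · · · · · · · · · ·
T3:
  2·area = 5  (B↔C swapped to make it positive)
  edge (14, 6)→(3, 4): d=(-11,-2) inclusive
  edge (3, 4)→(11, 5): d=(8,1) inclusive
  edge (11, 5)→(14, 6): d=(3,1) inclusive
    (2,1)@(5, 3): e=[15,-10,0] → ·  [on edge]
    (4,2)@(9, 5): e=[1,2,2] → █
    (5,2)@(11, 5): e=[5,0,0] → █  [on edge]
    (6,2)@(13, 5): e=[9,-2,-2] → ·
    (4,3)@(9, 7): e=[-21,18,8] → ·
    (5,3)@(11, 7): e=[-17,16,6] → ·
    (8,3)@(17, 7): e=[-5,10,0] → ·  [on edge]
    (11,4)@(23, 9): e=[-15,20,0] → ·  [on edge]
  covered (2 px):
    · · · · · · · · · · · ·
    · · · · · · · · · · · ·
    · · · · █ █ · · · · · ·
    · · · · · · · · · · · ·
    · · · · · · · · · · · ·
    · · · · · · · · · · · ·
    · · · · · · · · · · · ·
    · · · · · · · · · · · ·

Answer: "outside"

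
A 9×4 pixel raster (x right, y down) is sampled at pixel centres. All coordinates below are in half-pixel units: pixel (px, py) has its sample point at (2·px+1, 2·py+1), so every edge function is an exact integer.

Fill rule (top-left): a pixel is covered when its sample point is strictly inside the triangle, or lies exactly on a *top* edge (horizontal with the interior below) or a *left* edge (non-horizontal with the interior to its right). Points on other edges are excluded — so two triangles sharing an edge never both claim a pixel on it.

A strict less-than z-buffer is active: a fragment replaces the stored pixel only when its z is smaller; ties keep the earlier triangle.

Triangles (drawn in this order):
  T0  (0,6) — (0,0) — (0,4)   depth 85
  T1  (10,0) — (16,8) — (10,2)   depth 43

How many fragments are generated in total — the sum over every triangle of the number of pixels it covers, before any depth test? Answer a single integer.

T0:
  degenerate (2·area = 0) — covers nothing
T1:
  2·area = 12
  edge (10, 0)→(16, 8): d=(6,8) right/bottom  bias=-1
  edge (16, 8)→(10, 2): d=(-6,-6) top-left  bias=+0
  edge (10, 2)→(10, 0): d=(0,-2) top-left  bias=+0
    (4,0)@(9, 1): e=[14,0,-2] → ·  [on edge]
    (5,1)@(11, 3): e=[10,0,2] → █  [on edge]
    (6,1)@(13, 3): e=[-6,12,6] → ·
    (5,2)@(11, 5): e=[22,-12,2] → ·
    (6,2)@(13, 5): e=[6,0,6] → █  [on edge]
    (7,2)@(15, 5): e=[-10,12,10] → ·
    (6,3)@(13, 7): e=[18,-12,6] → ·
    (7,3)@(15, 7): e=[2,0,10] → █  [on edge]
    (8,3)@(17, 7): e=[-14,12,14] → ·
  covered (3 px):
    · · · · · · · · ·
    · · · · · █ · · ·
    · · · · · · █ · ·
    · · · · · · · █ ·

Answer: 3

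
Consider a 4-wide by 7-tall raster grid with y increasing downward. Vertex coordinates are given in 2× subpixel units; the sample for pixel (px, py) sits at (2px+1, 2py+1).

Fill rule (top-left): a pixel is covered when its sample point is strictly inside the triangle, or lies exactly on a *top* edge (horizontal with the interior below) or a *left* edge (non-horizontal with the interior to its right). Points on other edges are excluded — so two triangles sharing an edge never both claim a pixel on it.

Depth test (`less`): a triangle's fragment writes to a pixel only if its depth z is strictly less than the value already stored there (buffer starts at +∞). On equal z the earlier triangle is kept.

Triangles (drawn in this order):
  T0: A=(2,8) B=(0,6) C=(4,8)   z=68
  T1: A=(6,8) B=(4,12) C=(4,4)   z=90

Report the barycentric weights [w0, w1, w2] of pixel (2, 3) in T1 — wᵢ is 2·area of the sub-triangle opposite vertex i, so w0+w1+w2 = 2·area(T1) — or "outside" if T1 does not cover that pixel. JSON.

T0:
  2·area = 4
  edge (2, 8)→(0, 6): d=(-2,-2) top-left  bias=+0
  edge (0, 6)→(4, 8): d=(4,2) right/bottom  bias=-1
  edge (4, 8)→(2, 8): d=(-2,0) right/bottom  bias=-1
    (0,3)@(1, 7): e=[0,2,2] → X  [on edge]
    (1,3)@(3, 7): e=[4,-2,2] → .
    (0,4)@(1, 9): e=[-4,10,-2] → .
    (1,4)@(3, 9): e=[0,6,-2] → .  [on edge]
    (2,5)@(5, 11): e=[0,10,-6] → .  [on edge]
    (3,6)@(7, 13): e=[0,14,-10] → .  [on edge]
  covered (1 px):
    . . . .
    . . . .
    . . . .
    X . . .
    . . . .
    . . . .
    . . . .
T1:
  2·area = 16
  edge (6, 8)→(4, 12): d=(-2,4) right/bottom  bias=-1
  edge (4, 12)→(4, 4): d=(0,-8) top-left  bias=+0
  edge (4, 4)→(6, 8): d=(2,4) right/bottom  bias=-1
    (2,3)@(5, 7): e=[6,8,2] → X
    (3,3)@(7, 7): e=[-2,24,-6] → .
    (2,4)@(5, 9): e=[2,8,6] → X
    (3,4)@(7, 9): e=[-6,24,-2] → .
    (2,5)@(5, 11): e=[-2,8,10] → .
  covered (2 px):
    . . . .
    . . . .
    . . . .
    . . X .
    . . X .
    . . . .
    . . . .

Answer: [8,2,6]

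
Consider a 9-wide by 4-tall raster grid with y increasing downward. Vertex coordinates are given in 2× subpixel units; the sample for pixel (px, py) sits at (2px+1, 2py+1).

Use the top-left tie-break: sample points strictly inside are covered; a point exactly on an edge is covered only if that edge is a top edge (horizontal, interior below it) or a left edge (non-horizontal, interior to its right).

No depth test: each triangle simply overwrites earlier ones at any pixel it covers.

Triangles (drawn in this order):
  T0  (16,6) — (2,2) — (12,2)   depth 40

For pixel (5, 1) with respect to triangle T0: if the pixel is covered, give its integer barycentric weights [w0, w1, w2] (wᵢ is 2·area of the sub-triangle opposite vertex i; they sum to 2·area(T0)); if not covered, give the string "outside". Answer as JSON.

T0:
  2·area = 40
  edge (16, 6)→(2, 2): d=(-14,-4) top-left  bias=+0
  edge (2, 2)→(12, 2): d=(10,0) top-left  bias=+0
  edge (12, 2)→(16, 6): d=(4,4) right/bottom  bias=-1
    (5,0)@(11, 1): e=[50,-10,0] → .  [on edge]
    (3,1)@(7, 3): e=[6,10,24] → X
    (4,1)@(9, 3): e=[14,10,16] → X
    (5,1)@(11, 3): e=[22,10,8] → X
    (6,1)@(13, 3): e=[30,10,0] → .  [on edge]
    (3,2)@(7, 5): e=[-22,30,32] → .
    (4,2)@(9, 5): e=[-14,30,24] → .
    (5,2)@(11, 5): e=[-6,30,16] → .
    (6,2)@(13, 5): e=[2,30,8] → X
    (7,2)@(15, 5): e=[10,30,0] → .  [on edge]
    (6,3)@(13, 7): e=[-26,50,16] → .
    (8,3)@(17, 7): e=[-10,50,0] → .  [on edge]
  covered (4 px):
    . . . . . . . . .
    . . . X X X . . .
    . . . . . . X . .
    . . . . . . . . .

Result: [10,8,22]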